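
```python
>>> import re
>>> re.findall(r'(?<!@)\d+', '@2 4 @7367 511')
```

The negative lookaround is zero-width — it rules out positions where the adjacent text would match, without consuming anything.
Since nothing is captured, `findall` lists the 3 matched substrings directly.

['4', '367', '511']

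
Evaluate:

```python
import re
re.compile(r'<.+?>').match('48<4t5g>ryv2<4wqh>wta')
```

None

`re.match` won't scan ahead — the pattern has to work from the very first character.
Here the string doesn't start with a match, so the call returns None.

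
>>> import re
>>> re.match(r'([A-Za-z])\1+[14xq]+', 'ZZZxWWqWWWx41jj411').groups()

The match spans [0:4] → 'ZZZx'.
Captured: group 1 = 'Z'.

('Z',)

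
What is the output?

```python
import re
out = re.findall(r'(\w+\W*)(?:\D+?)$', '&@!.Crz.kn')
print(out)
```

['Crz.']

Pattern: one or more of a word character, then zero or more of a non-word character (captured); then one or more of a non-digit (lazy) (non-capturing group); then anchored at the end.
One capturing group, so `findall` returns just the captured substring from the one match — 1 in all.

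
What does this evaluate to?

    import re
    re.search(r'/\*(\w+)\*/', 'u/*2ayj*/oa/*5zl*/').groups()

The match spans [1:9] → '/*2ayj*/'.
Captured: group 1 = '2ayj'.

('2ayj',)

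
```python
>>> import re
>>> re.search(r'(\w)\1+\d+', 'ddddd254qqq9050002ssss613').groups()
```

('d',)

The match spans [0:8] → 'ddddd254'.
Captured: group 1 = 'd'.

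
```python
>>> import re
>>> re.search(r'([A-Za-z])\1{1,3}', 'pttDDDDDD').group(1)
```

`\1` is not a pattern — it's the concrete string captured by group 1, re-applied verbatim.
`re.search` tries every starting position until one works.
The match spans [1:3] → 'tt'.
Captured: group 1 = 't'.

't'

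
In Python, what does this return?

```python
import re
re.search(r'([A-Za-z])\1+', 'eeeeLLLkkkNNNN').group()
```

'eeee'

`\1` is not a pattern — it's the concrete string captured by group 1, re-applied verbatim.
`re.search` scans for the first position where the pattern succeeds.
The match spans [0:4] → 'eeee'.
Captured: group 1 = 'e'.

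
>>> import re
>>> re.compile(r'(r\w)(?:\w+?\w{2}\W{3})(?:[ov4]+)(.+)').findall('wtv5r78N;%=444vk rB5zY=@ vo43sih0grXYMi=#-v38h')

[('rB', '3sih0grXYMi=#-v38h')]

2 groups means the one result is a tuple of 2 captured strings — 1 here.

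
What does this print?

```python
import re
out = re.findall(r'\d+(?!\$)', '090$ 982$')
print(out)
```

['09', '98']

`(?!…)`/`(?<!…)` only lets a position through if the neighbouring text does NOT match; no characters are consumed.
No capturing groups, so `findall` returns the 2 full match strings.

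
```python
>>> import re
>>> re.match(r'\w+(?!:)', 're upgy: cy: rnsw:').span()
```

The negative lookaround is zero-width — it rules out positions where the adjacent text would match, without consuming anything.
With `match`, the pattern is implicitly anchored at the beginning.
The match spans [0:2] → 're'.

(0, 2)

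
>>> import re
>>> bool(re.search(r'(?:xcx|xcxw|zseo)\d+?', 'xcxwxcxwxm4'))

False

`re.search` scans for the first position where the pattern succeeds.
Here nothing in the string fits, so the call returns None, and `bool(None)` is False.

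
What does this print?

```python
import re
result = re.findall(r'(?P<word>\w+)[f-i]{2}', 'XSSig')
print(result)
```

`findall` collects group 1 from the one match (1 total).

['XSS']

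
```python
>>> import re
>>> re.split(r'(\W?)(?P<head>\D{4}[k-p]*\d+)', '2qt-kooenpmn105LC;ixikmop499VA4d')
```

['2qt', '-', 'kooenpmn105', 'LC', ';', 'ixikmop499', 'VA4d']

The pattern matches optionally a non-word character (captured); then exactly 4 of a non-digit, then zero or more of a character in [k-p], then one or more of a digit (captured as 'head').
With a capturing group present, the delimiter's captured portion is kept in the result list.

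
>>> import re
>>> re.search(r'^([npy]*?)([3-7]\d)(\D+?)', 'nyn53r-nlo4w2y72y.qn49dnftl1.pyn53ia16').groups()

('nyn', '53', 'r')

This matches anchored at the start of the string; then zero or more of one of [npy] (lazy) (captured); then a character in [3-7], then a digit (captured); then one or more of a non-digit (lazy) (captured).
Lazy quantifiers expand one character at a time until the remainder of the pattern can match.
`search` walks the string left to right and returns the first match it finds.
The match spans [0:6] → 'nyn53r'.
Captured: group 1 = 'nyn', group 2 = '53', group 3 = 'r'.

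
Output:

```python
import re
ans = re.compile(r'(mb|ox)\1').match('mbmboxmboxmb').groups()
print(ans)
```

`\1` has to match the exact text group 1 already captured.
`re.match` won't scan ahead — the pattern has to work from the very first character.
The match spans [0:4] → 'mbmb'.
Captured: group 1 = 'mb'.

('mb',)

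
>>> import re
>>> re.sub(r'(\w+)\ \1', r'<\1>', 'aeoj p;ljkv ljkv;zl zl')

'aeoj p;<ljkv>;<zl>'

The backreference `\1` re-matches whatever the first group consumed, character for character.
Matches: at [7:16] → 'ljkv ljkv'; at [17:22] → 'zl zl'.
Each match is replaced using the text its own group 1 captured.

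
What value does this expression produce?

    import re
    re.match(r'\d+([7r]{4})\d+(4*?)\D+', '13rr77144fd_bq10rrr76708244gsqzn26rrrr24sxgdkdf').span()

(0, 14)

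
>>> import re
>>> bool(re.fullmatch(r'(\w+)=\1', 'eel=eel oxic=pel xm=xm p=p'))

False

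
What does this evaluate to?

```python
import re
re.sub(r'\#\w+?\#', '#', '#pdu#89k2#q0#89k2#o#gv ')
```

'#89k2#89k2#gv '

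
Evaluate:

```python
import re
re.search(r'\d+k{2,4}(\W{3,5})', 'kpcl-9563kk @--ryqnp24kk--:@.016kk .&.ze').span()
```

(5, 15)

The pattern matches one or more of a digit, then 2 to 4 of the literal 'k'; then 3 to 5 of a non-word character (captured).
The match spans [5:15] → '9563kk @--'.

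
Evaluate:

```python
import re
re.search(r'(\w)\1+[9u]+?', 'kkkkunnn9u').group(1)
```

The backreference `\1` re-matches whatever the first group consumed, character for character.
`search` walks the string left to right and returns the first match it finds.
The match spans [0:5] → 'kkkku'.
Captured: group 1 = 'k'.

'k'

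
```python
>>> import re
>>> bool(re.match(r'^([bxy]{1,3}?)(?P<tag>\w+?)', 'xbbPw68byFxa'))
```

True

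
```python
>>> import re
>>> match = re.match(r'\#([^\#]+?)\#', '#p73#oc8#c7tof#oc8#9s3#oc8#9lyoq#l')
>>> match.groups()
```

The match spans [0:5] → '#p73#'.
Captured: group 1 = 'p73'.

('p73',)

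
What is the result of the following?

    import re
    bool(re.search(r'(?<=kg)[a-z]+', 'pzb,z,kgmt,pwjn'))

The positive lookaround only admits positions where the adjacent text matches; those characters stay outside the span.
Unlike `match`, `search` isn't anchored — it looks for the pattern anywhere in the string.
The match spans [8:10] → 'mt'.

True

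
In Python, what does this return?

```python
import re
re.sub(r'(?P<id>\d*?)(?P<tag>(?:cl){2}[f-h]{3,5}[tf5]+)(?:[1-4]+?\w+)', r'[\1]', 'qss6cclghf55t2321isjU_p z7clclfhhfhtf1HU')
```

'qss6cclghf55t2321isjU_p z[7]'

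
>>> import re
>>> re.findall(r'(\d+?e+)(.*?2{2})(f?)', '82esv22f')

[('82e', 'sv22', 'f')]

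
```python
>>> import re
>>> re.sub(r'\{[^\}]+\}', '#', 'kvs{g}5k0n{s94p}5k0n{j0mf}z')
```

'kvs#5k0n#5k0n#z'

Every occurrence is swapped for '#'.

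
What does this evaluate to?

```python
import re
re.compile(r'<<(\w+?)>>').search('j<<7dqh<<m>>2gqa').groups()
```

('m',)

The match spans [7:12] → '<<m>>'.
Captured: group 1 = 'm'.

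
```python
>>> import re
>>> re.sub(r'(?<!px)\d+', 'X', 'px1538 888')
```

The negative lookahead/lookbehind blocks any match where the forbidden context is present.
Every occurrence is swapped for 'X'.

'px1X X'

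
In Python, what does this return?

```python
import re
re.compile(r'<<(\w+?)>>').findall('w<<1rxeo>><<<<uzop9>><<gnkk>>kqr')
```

['1rxeo', 'uzop9', 'gnkk']

Matches: at [1:10] match '<<1rxeo>>', group 1 = '1rxeo'; at [12:21] match '<<uzop9>>', group 1 = 'uzop9'; at [21:29] match '<<gnkk>>', group 1 = 'gnkk'.
One capturing group, so `findall` returns just the captured substring from each match — 3 in all.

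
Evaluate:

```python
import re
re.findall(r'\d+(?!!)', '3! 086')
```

A negative assertion filters positions out without eating any characters.
With no groups in the pattern, `findall` gives back each whole match — 1 here.

['086']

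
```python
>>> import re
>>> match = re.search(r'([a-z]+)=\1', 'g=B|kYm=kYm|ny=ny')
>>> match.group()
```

'ny=ny'

The backreference `\1` re-matches whatever the first group consumed, character for character.
`search` walks the string left to right and returns the first match it finds.
The match spans [12:17] → 'ny=ny'.
Captured: group 1 = 'ny'.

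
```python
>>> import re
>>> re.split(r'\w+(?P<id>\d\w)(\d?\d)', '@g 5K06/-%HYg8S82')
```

['@g 5K06/-%', '8S', '82', '']

The pattern matches one or more of a word character; then a digit, then a word character (captured as 'id'); then optionally a digit, then a digit (captured).
Matches to split on: at [10:17] → 'HYg8S82'.
Because the pattern has a capturing group, `split` also inserts each captured text between the pieces.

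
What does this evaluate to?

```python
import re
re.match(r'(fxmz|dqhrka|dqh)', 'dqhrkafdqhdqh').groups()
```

('dqhrka',)

Alternation isn't longest-match — the leftmost alternative that fits at this position is chosen.
With `match`, the pattern is implicitly anchored at the beginning.
The match spans [0:6] → 'dqhrka'.
Captured: group 1 = 'dqhrka'.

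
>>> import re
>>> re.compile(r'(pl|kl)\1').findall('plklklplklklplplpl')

`\1` is not a pattern — it's the concrete string captured by group 1, re-applied verbatim.
Matches: at [2:6] match 'klkl', group 1 = 'kl'; at [8:12] match 'klkl', group 1 = 'kl'; at [12:16] match 'plpl', group 1 = 'pl'.
Because there's exactly one group, `findall` drops the full match and keeps group 1 from each hit.

['kl', 'kl', 'pl']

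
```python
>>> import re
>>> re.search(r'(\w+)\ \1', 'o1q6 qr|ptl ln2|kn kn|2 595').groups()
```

('l',)

The backreference `\1` re-matches whatever the first group consumed, character for character.
Unlike `match`, `search` isn't anchored — it looks for the pattern anywhere in the string.
The match spans [10:13] → 'l l'.
Captured: group 1 = 'l'.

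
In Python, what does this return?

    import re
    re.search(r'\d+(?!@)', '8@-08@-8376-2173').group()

Because the assertion is negative and zero-width, positions next to the forbidden text are skipped.
`search` walks the string left to right and returns the first match it finds.
The match spans [3:4] → '0'.

'0'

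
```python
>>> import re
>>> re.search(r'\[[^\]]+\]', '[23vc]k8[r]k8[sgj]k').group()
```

`re.search` scans for the first position where the pattern succeeds.
The match spans [0:6] → '[23vc]'.

'[23vc]'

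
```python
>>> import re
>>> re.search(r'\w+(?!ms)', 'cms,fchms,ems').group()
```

Because the assertion is negative and zero-width, positions next to the forbidden text are skipped.
`re.search` scans for the first position where the pattern succeeds.
The match spans [0:3] → 'cms'.

'cms'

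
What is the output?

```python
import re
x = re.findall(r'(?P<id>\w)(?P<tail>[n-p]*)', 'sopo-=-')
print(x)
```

This matches a word character (captured as 'id'); then zero or more of a character in [n-p] (captured as 'tail').
Scanning left to right: at [0:4] match 'sopo', groups = ('s', 'opo').
`findall` packs the 2 group values into a tuple for every match.

[('s', 'opo')]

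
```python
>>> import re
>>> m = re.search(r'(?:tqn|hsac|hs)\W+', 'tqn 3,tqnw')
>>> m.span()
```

`re.search` scans for the first position where the pattern succeeds.
The match spans [0:4] → 'tqn '.

(0, 4)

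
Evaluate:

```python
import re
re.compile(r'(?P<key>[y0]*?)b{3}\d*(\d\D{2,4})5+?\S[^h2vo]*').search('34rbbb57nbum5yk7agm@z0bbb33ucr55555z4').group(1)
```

''

Pattern: zero or more of one of [y0] (lazy) (captured as 'key'); then exactly 3 of a literal 'b', then zero or more of a digit; then a digit, then 2 to 4 of a non-digit (captured); then one or more of the literal '5' (lazy), then a non-whitespace character, then zero or more of any character except [h2vo].
Unlike `match`, `search` isn't anchored — it looks for the pattern anywhere in the string.
The match spans [3:37] → 'bbb57nbum5yk7agm@z0bbb33ucr55555z4'.
Captured: group 1 = '', group 2 = '7nbum'.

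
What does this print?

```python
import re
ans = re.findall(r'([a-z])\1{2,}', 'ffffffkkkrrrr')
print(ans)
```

['f', 'k', 'r']

A backreference is literal: `\1` must see the identical characters the first group matched.
Matches: at [0:6] match 'ffffff', group 1 = 'f'; at [6:9] match 'kkk', group 1 = 'k'; at [9:13] match 'rrrr', group 1 = 'r'.
One capturing group, so `findall` returns just the captured substring from each match — 3 in all.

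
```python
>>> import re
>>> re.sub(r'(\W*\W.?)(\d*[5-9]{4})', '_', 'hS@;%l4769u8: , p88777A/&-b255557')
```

Each match is replaced by '_'.

'hS@;%l4769u8_A_'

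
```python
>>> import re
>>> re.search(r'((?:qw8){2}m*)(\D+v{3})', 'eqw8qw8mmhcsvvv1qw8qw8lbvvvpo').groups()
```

('qw8qw8mm', 'hcsvvv')

The match spans [1:15] → 'qw8qw8mmhcsvvv'.
Captured: group 1 = 'qw8qw8mm', group 2 = 'hcsvvv'.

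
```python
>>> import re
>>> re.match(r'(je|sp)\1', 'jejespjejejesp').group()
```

`\1` has to match the exact text group 1 already captured.
`re.match` won't scan ahead — the pattern has to work from the very first character.
The match spans [0:4] → 'jeje'.
Captured: group 1 = 'je'.

'jeje'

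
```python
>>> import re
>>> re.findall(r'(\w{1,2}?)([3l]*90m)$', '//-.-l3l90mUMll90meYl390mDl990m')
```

The pattern matches 1 to 2 of a word character (lazy) (captured); then zero or more of one of [3l], then the literal '90', then the literal 'm' (captured); then anchored at the end.
Walking the string: at [26:31] match 'l990m', groups = ('l9', '90m').
2 groups means the one result is a tuple of 2 captured strings — 1 here.

[('l9', '90m')]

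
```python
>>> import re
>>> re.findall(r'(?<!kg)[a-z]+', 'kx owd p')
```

['kx', 'owd', 'p']

Because the assertion is negative and zero-width, positions next to the forbidden text are skipped.
Walking the string: at [0:2] → 'kx'; at [3:6] → 'owd'; at [7:8] → 'p'.
With no groups in the pattern, `findall` gives back each whole match — 3 here.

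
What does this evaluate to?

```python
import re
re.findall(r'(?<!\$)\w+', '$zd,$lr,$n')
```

`(?!…)`/`(?<!…)` only lets a position through if the neighbouring text does NOT match; no characters are consumed.
Scanning left to right: at [2:3] → 'd'; at [6:7] → 'r'.
`findall` yields the raw match text (2 of them) because the pattern has no groups.

['d', 'r']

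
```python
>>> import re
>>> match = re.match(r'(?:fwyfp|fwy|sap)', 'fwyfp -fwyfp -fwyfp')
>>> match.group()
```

`re.match` only tries the pattern at the start of the string.
The match spans [0:5] → 'fwyfp'.

'fwyfp'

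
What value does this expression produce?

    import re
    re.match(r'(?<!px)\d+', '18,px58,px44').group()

'18'

The negative lookahead/lookbehind blocks any match where the forbidden context is present.
`re.match` only tries the pattern at the start of the string.
The match spans [0:2] → '18'.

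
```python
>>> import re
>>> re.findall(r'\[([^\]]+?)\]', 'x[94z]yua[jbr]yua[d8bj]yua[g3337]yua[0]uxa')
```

Walking the string: at [1:6] match '[94z]', group 1 = '94z'; at [9:14] match '[jbr]', group 1 = 'jbr'; at [17:23] match '[d8bj]', group 1 = 'd8bj'; at [26:33] match '[g3337]', group 1 = 'g3337'; at [36:39] match '[0]', group 1 = '0'.
`findall` collects group 1 from each match (5 total).

['94z', 'jbr', 'd8bj', 'g3337', '0']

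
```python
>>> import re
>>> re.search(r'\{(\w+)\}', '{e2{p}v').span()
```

(3, 6)

The match spans [3:6] → '{p}'.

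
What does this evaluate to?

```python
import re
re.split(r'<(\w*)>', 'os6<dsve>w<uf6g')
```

Matches to split on: at [3:9] → '<dsve>'.
With a capturing group present, the delimiter's captured portion is kept in the result list.

['os6', 'dsve', 'w<uf6g']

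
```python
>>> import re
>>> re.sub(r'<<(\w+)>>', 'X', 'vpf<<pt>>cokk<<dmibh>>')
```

'vpfXcokkX'

Each match is replaced by 'X'.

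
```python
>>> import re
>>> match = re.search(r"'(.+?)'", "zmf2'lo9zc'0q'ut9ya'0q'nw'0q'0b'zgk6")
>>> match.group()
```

"'lo9zc'"

Lazy quantifiers expand one character at a time until the remainder of the pattern can match.
The match spans [4:11] → "'lo9zc'".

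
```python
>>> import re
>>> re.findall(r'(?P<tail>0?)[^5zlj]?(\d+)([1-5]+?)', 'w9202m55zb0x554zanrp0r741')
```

[('', '920', '2'), ('', '5', '5'), ('0', '55', '4'), ('0', '74', '1')]

`findall` packs the 3 group values into a tuple for every match.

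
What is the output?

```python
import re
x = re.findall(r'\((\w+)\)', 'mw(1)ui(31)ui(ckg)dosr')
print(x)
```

['1', '31', 'ckg']

Matches: at [2:5] match '(1)', group 1 = '1'; at [7:11] match '(31)', group 1 = '31'; at [13:18] match '(ckg)', group 1 = 'ckg'.
With a single group, `findall` returns only what that group captured — 3 items.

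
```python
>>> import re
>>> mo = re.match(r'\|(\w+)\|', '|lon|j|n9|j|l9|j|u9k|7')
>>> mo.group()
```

With `match`, the pattern is implicitly anchored at the beginning.
The match spans [0:5] → '|lon|'.

'|lon|'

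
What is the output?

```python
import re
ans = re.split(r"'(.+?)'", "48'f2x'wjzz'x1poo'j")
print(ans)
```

With the lazy modifier that quantifier settles for the fewest repetitions that let the rest of the pattern succeed (the atoms after it are unaffected and can still be greedy).
Matches to split on: at [2:7] → "'f2x'"; at [11:18] → "'x1poo'".
The group in the pattern means `split` returns the separators' captures alongside the pieces.

['48', 'f2x', 'wjzz', 'x1poo', 'j']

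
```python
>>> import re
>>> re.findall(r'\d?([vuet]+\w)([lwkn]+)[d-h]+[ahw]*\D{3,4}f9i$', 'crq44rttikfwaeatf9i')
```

[('tti', 'k')]

The pattern matches optionally a digit; then one or more of one of [vuet], then a word character (captured); then one or more of one of [lwkn] (captured); then one or more of a character in [d-h]; then zero or more of one of [ahw], then 3 to 4 of a non-digit, then the literal 'f9i'; then anchored at the end.
Walking the string: at [6:19] match 'ttikfwaeatf9i', groups = ('tti', 'k').
With 2 capturing groups, `findall` returns a 2-tuple per match.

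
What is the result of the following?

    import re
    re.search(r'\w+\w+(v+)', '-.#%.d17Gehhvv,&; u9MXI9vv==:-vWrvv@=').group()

The pattern matches one or more of a word character, then one or more of a word character; then one or more of a literal 'v' (captured).
`re.search` tries every starting position until one works.
The match spans [5:14] → 'd17Gehhvv'.
Captured: group 1 = 'v'.

'd17Gehhvv'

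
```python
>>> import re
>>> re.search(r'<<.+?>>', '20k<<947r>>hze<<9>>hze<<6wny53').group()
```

Unlike `match`, `search` isn't anchored — it looks for the pattern anywhere in the string.
The match spans [3:11] → '<<947r>>'.

'<<947r>>'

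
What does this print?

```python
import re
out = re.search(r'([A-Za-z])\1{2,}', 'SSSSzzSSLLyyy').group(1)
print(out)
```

`\1` is not a pattern — it's the concrete string captured by group 1, re-applied verbatim.
Unlike `match`, `search` isn't anchored — it looks for the pattern anywhere in the string.
The match spans [0:4] → 'SSSS'.
Captured: group 1 = 'S'.

S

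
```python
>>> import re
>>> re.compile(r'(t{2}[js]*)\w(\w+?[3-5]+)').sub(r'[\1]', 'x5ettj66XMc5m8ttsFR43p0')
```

'x5e[ttj]m8[tts]p0'

A `+?`/`*?`/`{m,n}?` starts at its minimum and grows only as far as needed for what follows to match.
The replacement refers to a captured group, so each match is rewritten using its own captured text.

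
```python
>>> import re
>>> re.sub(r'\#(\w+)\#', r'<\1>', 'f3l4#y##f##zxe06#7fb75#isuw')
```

Matches: at [4:7] → '#y#'; at [7:10] → '#f#'; at [10:17] → '#zxe06#'.
Each match is replaced using the text its own group 1 captured.

'f3l4<y><f><zxe06>7fb75#isuw'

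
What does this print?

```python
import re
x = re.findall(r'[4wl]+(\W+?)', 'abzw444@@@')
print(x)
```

['@']

A `+?`/`*?`/`{m,n}?` starts at its minimum and grows only as far as needed for what follows to match.
`findall` collects group 1 from the one match (1 total).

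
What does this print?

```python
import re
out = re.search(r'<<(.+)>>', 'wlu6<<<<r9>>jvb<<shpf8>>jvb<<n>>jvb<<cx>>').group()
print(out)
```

<<<<r9>>jvb<<shpf8>>jvb<<n>>jvb<<cx>>

`re.search` tries every starting position until one works.
The match spans [4:41] → '<<<<r9>>jvb<<shpf8>>jvb<<n>>jvb<<cx>>'.
Captured: group 1 = '<<r9>>jvb<<shpf8>>jvb<<n>>jvb<<cx'.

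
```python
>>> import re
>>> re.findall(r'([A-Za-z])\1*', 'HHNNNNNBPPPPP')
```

['H', 'N', 'B', 'P']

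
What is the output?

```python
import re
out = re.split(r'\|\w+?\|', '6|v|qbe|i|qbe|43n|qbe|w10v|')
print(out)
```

The string is cut at each match, leaving 5 pieces.

['6', 'qbe', 'qbe', 'qbe', '']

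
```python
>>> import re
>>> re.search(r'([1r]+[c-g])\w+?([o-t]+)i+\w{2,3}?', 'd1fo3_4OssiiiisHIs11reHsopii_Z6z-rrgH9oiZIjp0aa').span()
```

(1, 16)

The pattern matches one or more of one of [1r], then a character in [c-g] (captured); then one or more of a word character (lazy); then one or more of a character in [o-t] (captured); then one or more of a literal 'i', then 2 to 3 of a word character (lazy).
With the lazy modifier that quantifier settles for the fewest repetitions that let the rest of the pattern succeed (the atoms after it are unaffected and can still be greedy).
`re.search` tries every starting position until one works.
The match spans [1:16] → '1fo3_4OssiiiisH'.
Captured: group 1 = '1f', group 2 = 'ss'.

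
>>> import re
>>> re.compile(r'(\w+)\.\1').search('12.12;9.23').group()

'12.12'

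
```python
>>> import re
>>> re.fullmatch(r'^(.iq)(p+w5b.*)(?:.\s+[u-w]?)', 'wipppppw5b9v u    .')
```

Pattern: anchored at the start of the string; then any character, then the literal 'iq' (captured); then one or more of a literal 'p', then the literal 'w5b', then zero or more of any character (captured); then any character, then one or more of whitespace, then optionally a character in [u-w] (non-capturing group).
`fullmatch` succeeds only if the pattern covers the string from start to end.
Here the string isn't matched end-to-end, so the call returns None.

None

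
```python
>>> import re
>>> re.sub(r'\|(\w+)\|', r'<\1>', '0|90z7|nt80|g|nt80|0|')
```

'0<90z7>nt80<g>nt80<0>'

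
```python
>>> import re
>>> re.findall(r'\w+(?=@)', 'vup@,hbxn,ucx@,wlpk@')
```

['vup', 'ucx', 'wlpk']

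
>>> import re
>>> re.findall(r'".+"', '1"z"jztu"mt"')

Since nothing is captured, `findall` lists the 1 matched substring directly.

['"z"jztu"mt"']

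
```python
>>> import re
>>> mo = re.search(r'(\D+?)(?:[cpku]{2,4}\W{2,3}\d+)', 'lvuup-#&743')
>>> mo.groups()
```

Pattern: one or more of a non-digit (lazy) (captured); then 2 to 4 of one of [cpku], then 2 to 3 of a non-word character, then one or more of a digit (non-capturing group).
A `+?`/`*?`/`{m,n}?` starts at its minimum and grows only as far as needed for what follows to match.
Unlike `match`, `search` isn't anchored — it looks for the pattern anywhere in the string.
The match spans [0:11] → 'lvuup-#&743'.
Captured: group 1 = 'lv'.

('lv',)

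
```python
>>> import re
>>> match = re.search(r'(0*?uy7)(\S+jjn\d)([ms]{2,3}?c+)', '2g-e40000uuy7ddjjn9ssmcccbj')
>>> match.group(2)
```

'ddjjn9'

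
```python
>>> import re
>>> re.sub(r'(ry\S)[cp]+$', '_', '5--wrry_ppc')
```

'5--wr_'

`sub` substitutes '_' at each match site.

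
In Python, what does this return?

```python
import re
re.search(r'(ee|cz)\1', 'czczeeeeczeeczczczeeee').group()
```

`\1` has to match the exact text group 1 already captured.
Unlike `match`, `search` isn't anchored — it looks for the pattern anywhere in the string.
The match spans [0:4] → 'czcz'.
Captured: group 1 = 'cz'.

'czcz'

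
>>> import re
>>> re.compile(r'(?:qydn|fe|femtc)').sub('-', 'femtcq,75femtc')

Branches in `(...|...)` are attempted left-to-right; the first branch that allows the whole pattern to succeed is taken.
Matches: at [0:2] → 'fe'; at [9:11] → 'fe'.
Every occurrence is swapped for '-'.

'-mtcq,75-mtc'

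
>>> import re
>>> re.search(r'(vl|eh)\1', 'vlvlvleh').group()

'vlvl'

`\1` is not a pattern — it's the concrete string captured by group 1, re-applied verbatim.
`re.search` scans for the first position where the pattern succeeds.
The match spans [0:4] → 'vlvl'.
Captured: group 1 = 'vl'.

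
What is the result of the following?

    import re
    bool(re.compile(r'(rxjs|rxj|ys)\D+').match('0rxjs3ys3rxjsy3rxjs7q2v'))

False

With `match`, the pattern is implicitly anchored at the beginning.
Here the string doesn't start with a match, so the call returns None, and `bool(None)` is False.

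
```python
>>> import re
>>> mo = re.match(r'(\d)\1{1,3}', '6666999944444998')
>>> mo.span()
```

(0, 4)

`\1` has to match the exact text group 1 already captured.
`match` is anchored at position 0; if the pattern doesn't fit there, it returns None.
The match spans [0:4] → '6666'.
Captured: group 1 = '6'.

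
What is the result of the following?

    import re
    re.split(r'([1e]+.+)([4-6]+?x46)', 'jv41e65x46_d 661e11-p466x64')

This matches one or more of one of [1e], then one or more of any character (captured); then one or more of a character in [4-6] (lazy), then the literal 'x46' (captured).
Matches to split on: at [3:10] → '1e65x46'.
With a capturing group present, the delimiter's captured portion is kept in the result list.

['jv4', '1e6', '5x46', '_d 661e11-p466x64']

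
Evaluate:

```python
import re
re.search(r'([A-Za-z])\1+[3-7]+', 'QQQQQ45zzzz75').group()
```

'QQQQQ45'

`\1` is not a pattern — it's the concrete string captured by group 1, re-applied verbatim.
The match spans [0:7] → 'QQQQQ45'.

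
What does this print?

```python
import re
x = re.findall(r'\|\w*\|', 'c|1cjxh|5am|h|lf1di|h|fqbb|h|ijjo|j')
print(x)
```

['|1cjxh|', '|h|', '|h|', '|h|']

Walking the string: at [1:8] → '|1cjxh|'; at [11:14] → '|h|'; at [19:22] → '|h|'; at [26:29] → '|h|'.
`findall` yields the raw match text (4 of them) because the pattern has no groups.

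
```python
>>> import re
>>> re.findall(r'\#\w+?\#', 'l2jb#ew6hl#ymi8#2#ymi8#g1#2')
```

Walking the string: at [4:11] → '#ew6hl#'; at [15:18] → '#2#'; at [22:26] → '#g1#'.
With no groups in the pattern, `findall` gives back each whole match — 3 here.

['#ew6hl#', '#2#', '#g1#']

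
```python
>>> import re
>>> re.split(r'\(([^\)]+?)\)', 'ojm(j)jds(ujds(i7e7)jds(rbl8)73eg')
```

['ojm', 'j', 'jds', 'ujds(i7e7', 'jds', 'rbl8', '73eg']

The group in the pattern means `split` returns the separators' captures alongside the pieces.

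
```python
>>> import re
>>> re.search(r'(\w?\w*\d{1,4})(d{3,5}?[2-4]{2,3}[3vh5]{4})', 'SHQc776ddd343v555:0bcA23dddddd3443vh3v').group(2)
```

'ddd343v555'

The pattern matches optionally a word character, then zero or more of a word character, then 1 to 4 of a digit (captured); then 3 to 5 of the literal 'd' (lazy), then 2 to 3 of a character in [2-4], then exactly 4 of one of [3vh5] (captured).
`search` walks the string left to right and returns the first match it finds.
The match spans [0:17] → 'SHQc776ddd343v555'.
Captured: group 1 = 'SHQc776', group 2 = 'ddd343v555'.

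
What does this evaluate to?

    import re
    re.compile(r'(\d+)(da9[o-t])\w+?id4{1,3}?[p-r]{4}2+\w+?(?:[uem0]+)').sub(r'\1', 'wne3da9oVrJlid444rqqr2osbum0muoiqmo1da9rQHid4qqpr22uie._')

'wne3oiqmo1._'

Pattern: one or more of a digit (captured); then the literal 'da9', then a character in [o-t] (captured); then one or more of a word character (lazy), then the literal 'id', then 1 to 3 of the literal '4' (lazy); then exactly 4 of a character in [p-r], then one or more of the literal '2', then one or more of a word character (lazy); then one or more of one of [uem0] (non-capturing group).
Lazy quantifiers expand one character at a time until the remainder of the pattern can match.
Matches: at [3:30] → '3da9oVrJlid444rqqr2osbum0mu'; at [35:54] → '1da9rQHid4qqpr22uie'.
`\1` in the replacement pulls in group 1's text for each match.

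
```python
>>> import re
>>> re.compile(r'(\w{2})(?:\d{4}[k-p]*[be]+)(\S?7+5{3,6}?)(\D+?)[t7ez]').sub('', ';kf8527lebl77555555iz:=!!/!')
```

';:=!!/!'

`sub` substitutes '' at each match site.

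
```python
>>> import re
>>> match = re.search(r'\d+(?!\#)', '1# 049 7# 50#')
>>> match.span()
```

(3, 6)

Because the assertion is negative and zero-width, positions next to the forbidden text are skipped.
`re.search` scans for the first position where the pattern succeeds.
The match spans [3:6] → '049'.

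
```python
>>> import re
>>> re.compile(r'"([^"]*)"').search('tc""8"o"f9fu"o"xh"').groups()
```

('',)

Unlike `match`, `search` isn't anchored — it looks for the pattern anywhere in the string.
The match spans [2:4] → '""'.
Captured: group 1 = ''.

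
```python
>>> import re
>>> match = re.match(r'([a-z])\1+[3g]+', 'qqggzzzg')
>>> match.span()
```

(0, 4)

`match` is anchored at position 0; if the pattern doesn't fit there, it returns None.
The match spans [0:4] → 'qqgg'.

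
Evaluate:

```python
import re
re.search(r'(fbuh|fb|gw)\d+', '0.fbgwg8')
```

None

Here no position works, so the call returns None.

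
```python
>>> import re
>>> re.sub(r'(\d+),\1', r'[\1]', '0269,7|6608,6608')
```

'0269,7|[6608]'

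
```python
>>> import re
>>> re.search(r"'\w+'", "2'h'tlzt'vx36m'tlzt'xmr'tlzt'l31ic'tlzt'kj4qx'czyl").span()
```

(1, 4)

`search` walks the string left to right and returns the first match it finds.
The match spans [1:4] → "'h'".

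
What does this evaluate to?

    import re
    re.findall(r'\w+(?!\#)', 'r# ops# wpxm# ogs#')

Because the assertion is negative and zero-width, positions next to the forbidden text are skipped.
No capturing groups, so `findall` returns the 3 full match strings.

['op', 'wpx', 'og']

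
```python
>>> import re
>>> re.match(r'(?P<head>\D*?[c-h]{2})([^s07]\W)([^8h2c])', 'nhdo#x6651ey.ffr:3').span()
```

`re.match` won't scan ahead — the pattern has to work from the very first character.
The match spans [0:6] → 'nhdo#x'.

(0, 6)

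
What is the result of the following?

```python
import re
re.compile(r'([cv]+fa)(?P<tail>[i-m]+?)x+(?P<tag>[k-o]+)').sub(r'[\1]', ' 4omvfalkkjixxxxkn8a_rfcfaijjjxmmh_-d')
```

' 4om[vfa]8a_rf[cfa]h_-d'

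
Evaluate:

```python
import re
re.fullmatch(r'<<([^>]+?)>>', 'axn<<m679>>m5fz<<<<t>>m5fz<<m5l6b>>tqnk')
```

`fullmatch` succeeds only if the pattern covers the string from start to end.
Here the pattern can't cover the whole string, so the call returns None.

None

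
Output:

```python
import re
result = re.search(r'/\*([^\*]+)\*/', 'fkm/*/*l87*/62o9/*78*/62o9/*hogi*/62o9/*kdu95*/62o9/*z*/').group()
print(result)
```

Unlike `match`, `search` isn't anchored — it looks for the pattern anywhere in the string.
The match spans [5:12] → '/*l87*/'.
Captured: group 1 = 'l87'.

/*l87*/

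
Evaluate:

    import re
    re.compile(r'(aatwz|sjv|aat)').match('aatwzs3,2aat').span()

(0, 5)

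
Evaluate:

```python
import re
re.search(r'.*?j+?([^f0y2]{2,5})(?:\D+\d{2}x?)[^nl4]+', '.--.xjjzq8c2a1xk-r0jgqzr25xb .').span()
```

(0, 30)

This matches zero or more of any character (lazy), then one or more of the literal 'j' (lazy); then 2 to 5 of any character except [f0y2] (captured); then one or more of a non-digit, then exactly 2 of a digit, then optionally a literal 'x' (non-capturing group); then one or more of any character except [nl4].
The match spans [0:30] → '.--.xjjzq8c2a1xk-r0jgqzr25xb .'.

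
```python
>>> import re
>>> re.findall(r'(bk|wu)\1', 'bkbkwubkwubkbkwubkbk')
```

['bk', 'bk', 'bk']

`\1` is not a pattern — it's the concrete string captured by group 1, re-applied verbatim.
Scanning left to right: at [0:4] match 'bkbk', group 1 = 'bk'; at [10:14] match 'bkbk', group 1 = 'bk'; at [16:20] match 'bkbk', group 1 = 'bk'.
One capturing group, so `findall` returns just the captured substring from each match — 3 in all.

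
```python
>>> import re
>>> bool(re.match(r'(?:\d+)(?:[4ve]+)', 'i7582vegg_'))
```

False

This matches one or more of a digit (non-capturing group); then one or more of one of [4ve] (non-capturing group).
With `match`, the pattern is implicitly anchored at the beginning.
Here the string doesn't start with a match, so the call returns None, and `bool(None)` is False.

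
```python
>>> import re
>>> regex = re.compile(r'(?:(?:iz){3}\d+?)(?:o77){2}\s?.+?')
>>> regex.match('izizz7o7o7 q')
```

The pattern matches the literal 'iz' repeated 3 times, then one or more of a digit (lazy) (non-capturing group); then the literal 'o77' repeated 2 times, then optionally whitespace; then one or more of any character (lazy).
`re.match` only tries the pattern at the start of the string.
Here the pattern fails at index 0, so the call returns None.

None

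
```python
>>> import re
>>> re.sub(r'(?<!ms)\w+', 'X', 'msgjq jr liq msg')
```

'X X X X'

A negative assertion filters positions out without eating any characters.
Matches: at [0:5] → 'msgjq'; at [6:8] → 'jr'; at [9:12] → 'liq'; at [13:16] → 'msg'.
Every occurrence is swapped for 'X'.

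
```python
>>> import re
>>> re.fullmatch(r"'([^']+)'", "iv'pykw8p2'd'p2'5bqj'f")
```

None

`fullmatch` succeeds only if the pattern covers the string from start to end.
Here there's no way to consume every character, so the call returns None.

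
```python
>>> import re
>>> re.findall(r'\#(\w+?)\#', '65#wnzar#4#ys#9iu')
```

Walking the string: at [2:9] match '#wnzar#', group 1 = 'wnzar'; at [10:14] match '#ys#', group 1 = 'ys'.
Because there's exactly one group, `findall` drops the full match and keeps group 1 from each hit.

['wnzar', 'ys']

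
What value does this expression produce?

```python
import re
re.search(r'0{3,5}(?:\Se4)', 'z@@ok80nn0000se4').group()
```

'0000se4'

The match spans [9:16] → '0000se4'.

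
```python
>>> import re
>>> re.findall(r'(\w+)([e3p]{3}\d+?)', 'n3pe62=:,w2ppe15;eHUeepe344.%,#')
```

[('n', '3pe6'), ('w2', 'ppe1'), ('eHUee', 'pe34')]

This matches one or more of a word character (captured); then exactly 3 of one of [e3p], then one or more of a digit (lazy) (captured).
A non-greedy quantifier consumes as few characters as it can — just enough that the remainder of the pattern still matches from where it stops; whatever follows it matches normally.
Walking the string: at [0:5] match 'n3pe6', groups = ('n', '3pe6'); at [9:15] match 'w2ppe1', groups = ('w2', 'ppe1'); at [17:26] match 'eHUeepe34', groups = ('eHUee', 'pe34').
`findall` packs the 2 group values into a tuple for every match.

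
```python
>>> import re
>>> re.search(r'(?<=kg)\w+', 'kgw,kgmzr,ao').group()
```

The positive lookaround only admits positions where the adjacent text matches; those characters stay outside the span.
`re.search` tries every starting position until one works.
The match spans [2:3] → 'w'.

'w'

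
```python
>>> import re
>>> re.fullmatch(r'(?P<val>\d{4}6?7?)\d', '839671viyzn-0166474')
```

None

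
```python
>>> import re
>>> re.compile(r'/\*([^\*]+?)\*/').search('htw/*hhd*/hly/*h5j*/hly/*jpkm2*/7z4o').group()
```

`re.search` scans for the first position where the pattern succeeds.
The match spans [3:10] → '/*hhd*/'.
Captured: group 1 = 'hhd'.

'/*hhd*/'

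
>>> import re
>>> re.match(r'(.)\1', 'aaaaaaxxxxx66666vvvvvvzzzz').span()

`re.match` won't scan ahead — the pattern has to work from the very first character.
The match spans [0:2] → 'aa'.

(0, 2)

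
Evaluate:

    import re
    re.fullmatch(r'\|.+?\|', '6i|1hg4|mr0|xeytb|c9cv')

None

`re.fullmatch` requires the pattern to consume the entire string.
Here there's no way to consume every character, so the call returns None.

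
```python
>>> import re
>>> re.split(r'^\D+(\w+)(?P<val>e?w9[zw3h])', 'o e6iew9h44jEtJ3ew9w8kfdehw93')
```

['', '6iew9h44jEtJ3ew9w8kfdeh', 'w93', '']

Pattern: anchored at the start of the string; then one or more of a non-digit; then one or more of a word character (captured); then optionally a literal 'e', then the literal 'w9', then one of [zw3h] (captured as 'val').
With a capturing group present, the delimiter's captured portion is kept in the result list.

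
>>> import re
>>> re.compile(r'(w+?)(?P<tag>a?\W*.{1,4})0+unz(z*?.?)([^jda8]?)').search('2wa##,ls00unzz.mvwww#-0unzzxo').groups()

('w', 'a##,ls0', 'z', '.')

The match spans [1:15] → 'wa##,ls00unzz.'.
Captured: group 1 = 'w', group 2 = 'a##,ls0', group 3 = 'z', group 4 = '.'.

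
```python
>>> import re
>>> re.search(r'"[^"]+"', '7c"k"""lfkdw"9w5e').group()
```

'"k"'

`re.search` tries every starting position until one works.
The match spans [2:5] → '"k"'.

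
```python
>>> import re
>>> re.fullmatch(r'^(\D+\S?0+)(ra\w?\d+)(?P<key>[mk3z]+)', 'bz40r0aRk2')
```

This matches anchored at the start of the string; then one or more of a non-digit, then optionally a non-whitespace character, then one or more of the literal '0' (captured); then the literal 'ra', then optionally a word character, then one or more of a digit (captured); then one or more of one of [mk3z] (captured as 'key').
`re.fullmatch` is like wrapping the pattern in `^…$` (in single-line mode).
Here there's no way to consume every character, so the call returns None.

None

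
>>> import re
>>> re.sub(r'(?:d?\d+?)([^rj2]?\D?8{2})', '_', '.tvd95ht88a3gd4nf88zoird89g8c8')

'.tv_a3g_zoird89g8c8'

Pattern: optionally the literal 'd', then one or more of a digit (lazy) (non-capturing group); then optionally any character except [rj2], then optionally a non-digit, then exactly 2 of a literal '8' (captured).
`sub` substitutes '_' at each match site.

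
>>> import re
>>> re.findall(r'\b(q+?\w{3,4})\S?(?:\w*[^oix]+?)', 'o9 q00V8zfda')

The pattern matches a word boundary (`\b`, zero-width); then one or more of a literal 'q' (lazy), then 3 to 4 of a word character (captured); then optionally a non-whitespace character; then zero or more of a word character, then one or more of any character except [oix] (lazy) (non-capturing group).
Scanning left to right: at [3:12] match 'q00V8zfda', group 1 = 'q00V8'.
Because there's exactly one group, `findall` drops the full match and keeps group 1 from the one hit.

['q00V8']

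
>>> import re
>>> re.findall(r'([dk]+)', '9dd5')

['dd']

The pattern matches one or more of one of [dk] (captured).
Walking the string: at [1:3] match 'dd', group 1 = 'dd'.
`findall` collects group 1 from the one match (1 total).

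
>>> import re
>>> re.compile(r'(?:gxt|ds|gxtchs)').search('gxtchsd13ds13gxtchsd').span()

(0, 3)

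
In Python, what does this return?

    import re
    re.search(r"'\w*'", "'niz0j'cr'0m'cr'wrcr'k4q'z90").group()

"'niz0j'"

The match spans [0:7] → "'niz0j'".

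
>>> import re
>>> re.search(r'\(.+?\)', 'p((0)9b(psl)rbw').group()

'((0)'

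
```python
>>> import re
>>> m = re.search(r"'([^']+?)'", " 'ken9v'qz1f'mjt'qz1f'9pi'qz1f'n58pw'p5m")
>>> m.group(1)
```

Unlike `match`, `search` isn't anchored — it looks for the pattern anywhere in the string.
The match spans [1:8] → "'ken9v'".
Captured: group 1 = 'ken9v'.

'ken9v'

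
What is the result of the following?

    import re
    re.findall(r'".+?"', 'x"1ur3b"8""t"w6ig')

['"1ur3b"', '""t"']

A `+?`/`*?`/`{m,n}?` starts at its minimum and grows only as far as needed for what follows to match.
Scanning left to right: at [1:8] → '"1ur3b"'; at [9:13] → '""t"'.
No capturing groups, so `findall` returns the 2 full match strings.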